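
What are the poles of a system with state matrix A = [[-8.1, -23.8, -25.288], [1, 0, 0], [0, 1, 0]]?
Eigenvalues solve det(λI - A) = 0.
Characteristic polynomial: λ^3 + 8.1*λ^2 + 23.8*λ + 25.288 = 0.
Factor: (λ + 2.9)(λ^2 + 5.2*λ + 8.72) = 0.
Roots: -2.6 + 1.4j, -2.6 - 1.4j, -2.9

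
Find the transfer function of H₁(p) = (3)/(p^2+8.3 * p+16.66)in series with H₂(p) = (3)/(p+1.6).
Series: H = H₁ · H₂ = (n₁·n₂)/(d₁·d₂).
Num: n₁·n₂ = 9. Den: d₁·d₂ = p^3 + 9.9*p^2 + 29.94*p + 26.656.
H(p) = (9)/(p^3 + 9.9*p^2 + 29.94*p + 26.656)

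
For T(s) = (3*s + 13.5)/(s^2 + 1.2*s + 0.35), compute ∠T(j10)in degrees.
Substitute s = j*10: T(j10) = -0.0978026 - 0.312831j.
∠T(j10) = atan2(Im, Re) = atan2(-0.312831, -0.0978026) = -107.36°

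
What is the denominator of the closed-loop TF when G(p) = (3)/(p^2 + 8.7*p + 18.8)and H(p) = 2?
Characteristic poly = G_den * H_den + G_num * H_num = (p^2 + 8.7*p + 18.8) + (6) = p^2 + 8.7*p + 24.8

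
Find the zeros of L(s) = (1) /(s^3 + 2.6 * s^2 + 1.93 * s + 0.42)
Numerator is a nonzero constant (1) → Zeros: none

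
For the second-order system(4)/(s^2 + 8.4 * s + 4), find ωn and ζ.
Standard form: ωn²/(s²+2ζωn·s+ωn²).
const=4=ωn² → ωn=2, s coeff=8.4=2ζωn → ζ=2.1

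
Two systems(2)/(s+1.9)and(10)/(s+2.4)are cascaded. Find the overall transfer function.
Series: H = H₁ · H₂ = (n₁·n₂)/(d₁·d₂).
Num: n₁·n₂ = 20. Den: d₁·d₂ = s^2 + 4.3*s + 4.56.
H(s) = (20)/(s^2 + 4.3*s + 4.56)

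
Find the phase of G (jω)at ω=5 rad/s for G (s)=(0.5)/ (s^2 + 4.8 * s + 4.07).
Substitute s = j*5: G(j5) = -0.0103199 - 0.0118336j.
∠G(j5) = atan2(Im, Re) = atan2(-0.0118336, -0.0103199) = -131.09°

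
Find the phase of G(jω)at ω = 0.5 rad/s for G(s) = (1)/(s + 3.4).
Substitute s = j*0.5: G(j0.5) = 0.287892 - 0.042337j.
∠G(j0.5) = atan2(Im, Re) = atan2(-0.042337, 0.287892) = -8.37°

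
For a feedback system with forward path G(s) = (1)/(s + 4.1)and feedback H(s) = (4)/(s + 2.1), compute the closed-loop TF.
Closed-loop T = G/(1+GH).
Numerator: G_num * H_den = s + 2.1.
Denominator: G_den * H_den + G_num * H_num = (s^2 + 6.2*s + 8.61) + (4) = s^2 + 6.2*s + 12.61.
T(s) = (s + 2.1)/(s^2 + 6.2*s + 12.61)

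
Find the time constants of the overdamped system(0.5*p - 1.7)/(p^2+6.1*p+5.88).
Overdamped: real poles at -1.2, -4.9. τ = -1/pole → τ₁ = 0.8333, τ₂ = 0.2041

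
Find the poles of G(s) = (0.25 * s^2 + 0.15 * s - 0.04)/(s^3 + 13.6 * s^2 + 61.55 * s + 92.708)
Set denominator = 0: s^3 + 13.6*s^2 + 61.55*s + 92.708 = (s + 4.3)(s + 4.4)(s + 4.9) = 0 → Poles: -4.3, -4.4, -4.9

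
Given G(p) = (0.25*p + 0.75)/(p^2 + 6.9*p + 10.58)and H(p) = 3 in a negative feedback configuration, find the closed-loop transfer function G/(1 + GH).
Closed-loop T = G/(1+GH).
Numerator: G_num * H_den = 0.25*p + 0.75.
Denominator: G_den * H_den + G_num * H_num = (p^2 + 6.9*p + 10.58) + (0.75*p + 2.25) = p^2 + 7.65*p + 12.83.
T(p) = (0.25*p + 0.75)/(p^2 + 7.65*p + 12.83)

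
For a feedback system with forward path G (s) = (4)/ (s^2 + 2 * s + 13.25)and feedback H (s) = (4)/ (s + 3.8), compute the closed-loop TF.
Closed-loop T = G/(1+GH).
Numerator: G_num * H_den = 4*s + 15.2.
Denominator: G_den * H_den + G_num * H_num = (s^3 + 5.8*s^2 + 20.85*s + 50.35) + (16) = s^3 + 5.8*s^2 + 20.85*s + 66.35.
T(s) = (4*s + 15.2)/(s^3 + 5.8*s^2 + 20.85*s + 66.35)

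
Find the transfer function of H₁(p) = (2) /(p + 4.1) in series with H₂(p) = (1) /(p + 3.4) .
Series: H = H₁ · H₂ = (n₁·n₂)/(d₁·d₂).
Num: n₁·n₂ = 2. Den: d₁·d₂ = p^2 + 7.5*p + 13.94.
H(p) = (2)/(p^2 + 7.5*p + 13.94)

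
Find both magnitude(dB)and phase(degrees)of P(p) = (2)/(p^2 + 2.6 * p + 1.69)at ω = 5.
Substitute p = j*5: P(j5) = -0.0654448 - 0.0364986j.
|P| = 20*log₁₀(sqrt(Re²+Im²)) = -22.51 dB.
∠P = atan2(Im, Re) = -150.85°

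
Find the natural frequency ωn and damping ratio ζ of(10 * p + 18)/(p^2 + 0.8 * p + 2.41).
Underdamped: complex pole -0.4 + 1.5j. ωn = |pole| = 1.552, ζ = -Re(pole)/ωn = 0.2577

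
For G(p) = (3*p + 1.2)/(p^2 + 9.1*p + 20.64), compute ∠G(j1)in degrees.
Substitute p = j*1: G(j1) = 0.108567 + 0.102446j.
∠G(j1) = atan2(Im, Re) = atan2(0.102446, 0.108567) = 43.34°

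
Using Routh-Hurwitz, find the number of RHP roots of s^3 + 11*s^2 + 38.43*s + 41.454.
Routh array:
s^3: [1, 38.43]; s^2: [11, 41.454]; s^1: [34.6615]; s^0: [41.454]
First column: [1, 11, 34.6615, 41.454]. Sign changes = RHP roots = 0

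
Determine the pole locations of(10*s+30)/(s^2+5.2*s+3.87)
Set denominator = 0: s^2 + 5.2*s + 3.87 = (s + 0.9)(s + 4.3) = 0 → Poles: -0.9, -4.3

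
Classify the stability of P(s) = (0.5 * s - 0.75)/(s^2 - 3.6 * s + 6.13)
Denominator: s^2 - 3.6*s + 6.13. Poles: 1.8 + 1.7j, 1.8 - 1.7j. Unstable (2 pole(s) in RHP)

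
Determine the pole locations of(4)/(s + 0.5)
Set denominator = 0: s + 0.5 = 0 → Poles: -0.5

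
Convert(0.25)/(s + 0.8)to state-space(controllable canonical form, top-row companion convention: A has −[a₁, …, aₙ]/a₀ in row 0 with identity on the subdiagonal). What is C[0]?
Reachable canonical form: C = numerator coefficients (right-aligned, zero-padded to length n).
num = 0.25, C = [[0.25]].
C[0] = 0.25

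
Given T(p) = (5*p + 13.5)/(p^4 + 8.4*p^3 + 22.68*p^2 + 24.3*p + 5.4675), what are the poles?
Set denominator = 0: p^4 + 8.4*p^3 + 22.68*p^2 + 24.3*p + 5.4675 = (p + 0.3)(p + 4.5)(p^2 + 3.6*p + 4.05) = 0 → Poles: -0.3, -1.8 + 0.9j, -1.8 - 0.9j, -4.5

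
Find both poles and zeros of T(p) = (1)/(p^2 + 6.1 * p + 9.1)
Set denominator = 0: p^2 + 6.1*p + 9.1 = (p + 2.6)(p + 3.5) = 0 → Poles: -2.6, -3.5
Numerator is a nonzero constant (1) → Zeros: none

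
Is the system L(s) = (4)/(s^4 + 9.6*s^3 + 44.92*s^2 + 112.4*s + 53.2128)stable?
Denominator: s^4 + 9.6*s^3 + 44.92*s^2 + 112.4*s + 53.2128 = (s + 0.6)(s + 4.6)(s^2 + 4.4*s + 19.28). Poles: -0.6, -2.2 + 3.8j, -2.2 - 3.8j, -4.6. All Re(p)<0: Yes (stable)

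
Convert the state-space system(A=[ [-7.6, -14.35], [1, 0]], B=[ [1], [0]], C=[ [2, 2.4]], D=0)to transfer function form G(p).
G(p) = C(pI - A)⁻¹B + D.
Characteristic polynomial det(pI - A) = p^2 + 7.6*p + 14.35.
Numerator from C·adj(pI-A)·B + D·det(pI-A) = 2*p + 2.4.
G(p) = (2*p + 2.4)/(p^2 + 7.6*p + 14.35)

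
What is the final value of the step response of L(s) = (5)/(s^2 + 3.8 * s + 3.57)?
FVT: lim_{t→∞} y(t) = lim_{s→0} s*Y(s) where Y(s) = L(s)/s.
= lim_{s→0} L(s) = L(0) = num(0)/den(0) = 5/3.57 = 1.401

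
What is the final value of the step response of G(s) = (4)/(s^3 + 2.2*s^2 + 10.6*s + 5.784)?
FVT: lim_{t→∞} y(t) = lim_{s→0} s*Y(s) where Y(s) = G(s)/s.
= lim_{s→0} G(s) = G(0) = num(0)/den(0) = 4/5.784 = 0.6916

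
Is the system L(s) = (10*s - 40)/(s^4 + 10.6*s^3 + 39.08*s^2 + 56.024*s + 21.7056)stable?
Denominator: s^4 + 10.6*s^3 + 39.08*s^2 + 56.024*s + 21.7056 = (s + 3.8)(s + 2.8)(s + 3.4)(s + 0.6). Poles: -0.6, -2.8, -3.4, -3.8. All Re(p)<0: Yes (stable)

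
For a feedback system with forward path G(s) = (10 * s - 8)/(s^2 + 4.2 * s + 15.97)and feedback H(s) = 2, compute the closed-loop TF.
Closed-loop T = G/(1+GH).
Numerator: G_num * H_den = 10*s - 8.
Denominator: G_den * H_den + G_num * H_num = (s^2 + 4.2*s + 15.97) + (20*s - 16) = s^2 + 24.2*s - 0.03.
T(s) = (10*s - 8)/(s^2 + 24.2*s - 0.03)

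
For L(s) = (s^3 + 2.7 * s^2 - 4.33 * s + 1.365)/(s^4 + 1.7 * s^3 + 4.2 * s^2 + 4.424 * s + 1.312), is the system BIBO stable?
Denominator: s^4 + 1.7*s^3 + 4.2*s^2 + 4.424*s + 1.312 = (s + 0.8)(s + 0.5)(s^2 + 0.4*s + 3.28). Poles: -0.2 + 1.8j, -0.2 - 1.8j, -0.5, -0.8. All Re(p)<0: Yes (stable)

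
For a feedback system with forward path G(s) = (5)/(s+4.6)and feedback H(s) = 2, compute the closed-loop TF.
Closed-loop T = G/(1+GH).
Numerator: G_num * H_den = 5.
Denominator: G_den * H_den + G_num * H_num = (s + 4.6) + (10) = s + 14.6.
T(s) = (5)/(s + 14.6)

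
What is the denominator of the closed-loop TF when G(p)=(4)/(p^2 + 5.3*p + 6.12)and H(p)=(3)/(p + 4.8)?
Characteristic poly = G_den * H_den + G_num * H_num = (p^3 + 10.1*p^2 + 31.56*p + 29.376) + (12) = p^3 + 10.1*p^2 + 31.56*p + 41.376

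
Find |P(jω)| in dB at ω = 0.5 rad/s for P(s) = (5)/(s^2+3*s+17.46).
Substitute s = j*0.5: P(j0.5) = 0.288338 - 0.0251312j.
|P(j0.5)| = sqrt(Re² + Im²) = 0.2894.
20*log₁₀(0.2894) = -10.77 dB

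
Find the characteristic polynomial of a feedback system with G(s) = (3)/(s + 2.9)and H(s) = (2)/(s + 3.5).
Characteristic poly = G_den * H_den + G_num * H_num = (s^2 + 6.4*s + 10.15) + (6) = s^2 + 6.4*s + 16.15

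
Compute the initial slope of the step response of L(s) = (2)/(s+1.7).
IVT: y'(0⁺) = lim_{s→∞} s²·Y(s) = lim_{s→∞} s·L(s).
deg(num) = 0, deg(den) = 1, relative degree = 1, so s·L(s) → (leading num)/(leading den) = 2/1 = 2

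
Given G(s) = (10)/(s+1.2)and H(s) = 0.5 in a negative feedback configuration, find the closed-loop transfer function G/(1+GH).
Closed-loop T = G/(1+GH).
Numerator: G_num * H_den = 10.
Denominator: G_den * H_den + G_num * H_num = (s + 1.2) + (5) = s + 6.2.
T(s) = (10)/(s + 6.2)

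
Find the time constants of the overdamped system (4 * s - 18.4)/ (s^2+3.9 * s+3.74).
Overdamped: real poles at -2.2, -1.7. τ = -1/pole → τ₁ = 0.4545, τ₂ = 0.5882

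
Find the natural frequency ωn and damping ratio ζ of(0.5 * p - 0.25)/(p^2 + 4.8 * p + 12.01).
Underdamped: complex pole -2.4 + 2.5j. ωn = |pole| = 3.466, ζ = -Re(pole)/ωn = 0.6925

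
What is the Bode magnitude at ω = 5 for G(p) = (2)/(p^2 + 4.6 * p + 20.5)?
Substitute p = j*5: G(j5) = -0.016386 - 0.0837506j.
|G(j5)| = sqrt(Re² + Im²) = 0.08534.
20*log₁₀(0.08534) = -21.38 dB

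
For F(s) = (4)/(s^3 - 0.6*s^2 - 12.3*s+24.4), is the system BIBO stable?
Denominator: s^3 - 0.6*s^2 - 12.3*s + 24.4 = (s + 4)(s^2 - 4.6*s + 6.1). Poles: -4, 2.3 + 0.9j, 2.3 - 0.9j. All Re(p)<0: No (unstable)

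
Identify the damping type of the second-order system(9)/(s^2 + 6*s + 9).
Standard form: ωn²/(s²+2ζωn·s+ωn²) gives ωn=3, ζ=1.
Critically damped (ζ = 1)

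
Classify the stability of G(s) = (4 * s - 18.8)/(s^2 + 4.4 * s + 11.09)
Denominator: s^2 + 4.4*s + 11.09. Poles: -2.2 + 2.5j, -2.2 - 2.5j. Stable (all poles in LHP)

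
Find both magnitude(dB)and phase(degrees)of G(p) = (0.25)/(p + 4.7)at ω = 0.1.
Substitute p = j*0.1: G(j0.1) = 0.0531674 - 0.00113122j.
|G| = 20*log₁₀(sqrt(Re²+Im²)) = -25.49 dB.
∠G = atan2(Im, Re) = -1.22°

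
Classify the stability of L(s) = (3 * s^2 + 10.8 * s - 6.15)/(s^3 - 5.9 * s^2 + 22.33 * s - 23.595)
Denominator: s^3 - 5.9*s^2 + 22.33*s - 23.595 = (s - 1.5)(s^2 - 4.4*s + 15.73). Poles: 1.5, 2.2 + 3.3j, 2.2 - 3.3j. Unstable (3 pole(s) in RHP)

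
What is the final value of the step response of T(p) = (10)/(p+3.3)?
FVT: lim_{t→∞} y(t) = lim_{p→0} p*Y(p) where Y(p) = T(p)/p.
= lim_{p→0} T(p) = T(0) = num(0)/den(0) = 10/3.3 = 3.03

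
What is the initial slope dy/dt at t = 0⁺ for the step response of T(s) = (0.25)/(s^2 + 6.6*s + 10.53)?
IVT: y'(0⁺) = lim_{s→∞} s²·Y(s) = lim_{s→∞} s·T(s).
deg(num) = 0, deg(den) = 2, relative degree = 2 ≥ 2, so s·T(s) → 0. Initial slope = 0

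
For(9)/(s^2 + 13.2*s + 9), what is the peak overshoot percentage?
Standard form: ωn²/(s²+2ζωn·s+ωn²) → ωn = 3, ζ = 2.2.
ζ ≥ 1, so the response is non-oscillatory: peak overshoot = 0%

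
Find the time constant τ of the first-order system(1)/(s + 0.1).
First-order system: τ = -1/pole. Pole = -0.1. τ = -1/(-0.1) = 10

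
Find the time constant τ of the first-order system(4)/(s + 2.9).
First-order system: τ = -1/pole. Pole = -2.9. τ = -1/(-2.9) = 0.3448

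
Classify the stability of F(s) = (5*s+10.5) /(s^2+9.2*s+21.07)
Denominator: s^2 + 9.2*s + 21.07 = (s + 4.3)(s + 4.9). Poles: -4.3, -4.9. Stable (all poles in LHP)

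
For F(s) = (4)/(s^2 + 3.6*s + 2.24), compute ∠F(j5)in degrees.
Substitute s = j*5: F(j5) = -0.108121 - 0.0855089j.
∠F(j5) = atan2(Im, Re) = atan2(-0.0855089, -0.108121) = -141.66°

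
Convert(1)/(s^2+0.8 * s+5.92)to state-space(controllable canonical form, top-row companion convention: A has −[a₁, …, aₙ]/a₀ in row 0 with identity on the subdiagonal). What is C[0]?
Reachable canonical form: C = numerator coefficients (right-aligned, zero-padded to length n).
num = 1, C = [[0, 1]].
C[0] = 0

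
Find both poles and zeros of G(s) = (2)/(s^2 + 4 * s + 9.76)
Set denominator = 0: s^2 + 4*s + 9.76 = 0 → Poles: -2 + 2.4j, -2 - 2.4j
Numerator is a nonzero constant (2) → Zeros: none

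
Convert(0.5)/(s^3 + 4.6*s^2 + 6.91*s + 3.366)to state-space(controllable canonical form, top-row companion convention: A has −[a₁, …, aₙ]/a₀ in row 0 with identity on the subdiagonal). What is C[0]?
Reachable canonical form: C = numerator coefficients (right-aligned, zero-padded to length n).
num = 0.5, C = [[0, 0, 0.5]].
C[0] = 0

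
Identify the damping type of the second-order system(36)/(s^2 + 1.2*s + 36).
Standard form: ωn²/(s²+2ζωn·s+ωn²) gives ωn=6, ζ=0.1.
Underdamped (ζ = 0.1 < 1)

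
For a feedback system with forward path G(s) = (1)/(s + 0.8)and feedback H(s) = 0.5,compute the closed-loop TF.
Closed-loop T = G/(1+GH).
Numerator: G_num * H_den = 1.
Denominator: G_den * H_den + G_num * H_num = (s + 0.8) + (0.5) = s + 1.3.
T(s) = (1)/(s + 1.3)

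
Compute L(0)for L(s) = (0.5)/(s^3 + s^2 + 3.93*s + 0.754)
DC gain = L(0) = num(0)/den(0) = 0.5/0.754 = 0.6631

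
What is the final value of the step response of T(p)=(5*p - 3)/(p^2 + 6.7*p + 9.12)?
FVT: lim_{t→∞} y(t) = lim_{p→0} p*Y(p) where Y(p) = T(p)/p.
= lim_{p→0} T(p) = T(0) = num(0)/den(0) = -3/9.12 = -0.3289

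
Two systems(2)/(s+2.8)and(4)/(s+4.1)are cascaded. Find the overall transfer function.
Series: H = H₁ · H₂ = (n₁·n₂)/(d₁·d₂).
Num: n₁·n₂ = 8. Den: d₁·d₂ = s^2 + 6.9*s + 11.48.
H(s) = (8)/(s^2 + 6.9*s + 11.48)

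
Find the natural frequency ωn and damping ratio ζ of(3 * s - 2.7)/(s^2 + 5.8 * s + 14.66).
Underdamped: complex pole -2.9 + 2.5j. ωn = |pole| = 3.829, ζ = -Re(pole)/ωn = 0.7574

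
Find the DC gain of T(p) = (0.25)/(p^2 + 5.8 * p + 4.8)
DC gain = T(0) = num(0)/den(0) = 0.25/4.8 = 0.05208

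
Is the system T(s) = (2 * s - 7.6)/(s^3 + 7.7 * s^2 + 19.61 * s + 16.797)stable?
Denominator: s^3 + 7.7*s^2 + 19.61*s + 16.797 = (s + 3.3)(s^2 + 4.4*s + 5.09). Poles: -2.2 + 0.5j, -2.2 - 0.5j, -3.3. All Re(p)<0: Yes (stable)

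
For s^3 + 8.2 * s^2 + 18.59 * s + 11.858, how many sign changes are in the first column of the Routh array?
Routh array:
s^3: [1, 18.59]; s^2: [8.2, 11.858]; s^1: [17.1439]; s^0: [11.858]
First column: [1, 8.2, 17.1439, 11.858]. Sign changes = 0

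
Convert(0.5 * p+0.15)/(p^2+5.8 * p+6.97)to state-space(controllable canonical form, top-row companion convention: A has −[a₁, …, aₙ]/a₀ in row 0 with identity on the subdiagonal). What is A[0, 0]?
Reachable canonical form for den = p^2 + 5.8*p + 6.97: top row of A = -[a₁,a₂,...,aₙ]/a₀, ones on the subdiagonal, zeros elsewhere.
A = [[-5.8, -6.97], [1, 0]].
A[0,0] = -5.8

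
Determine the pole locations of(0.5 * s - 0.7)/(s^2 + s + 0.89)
Set denominator = 0: s^2 + s + 0.89 = 0 → Poles: -0.5 + 0.8j, -0.5 - 0.8j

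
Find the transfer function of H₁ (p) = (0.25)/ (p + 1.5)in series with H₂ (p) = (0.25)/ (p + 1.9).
Series: H = H₁ · H₂ = (n₁·n₂)/(d₁·d₂).
Num: n₁·n₂ = 0.0625. Den: d₁·d₂ = p^2 + 3.4*p + 2.85.
H(p) = (0.0625)/(p^2 + 3.4*p + 2.85)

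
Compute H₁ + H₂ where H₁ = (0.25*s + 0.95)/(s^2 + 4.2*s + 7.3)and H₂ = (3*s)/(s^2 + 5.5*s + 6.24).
Parallel: H = H₁ + H₂ = (n₁·d₂ + n₂·d₁)/(d₁·d₂).
n₁·d₂ = 0.25*s^3 + 2.325*s^2 + 6.785*s + 5.928. n₂·d₁ = 3*s^3 + 12.6*s^2 + 21.9*s. Sum = 3.25*s^3 + 14.925*s^2 + 28.685*s + 5.928. d₁·d₂ = s^4 + 9.7*s^3 + 36.64*s^2 + 66.358*s + 45.552.
H(s) = (3.25*s^3 + 14.925*s^2 + 28.685*s + 5.928)/(s^4 + 9.7*s^3 + 36.64*s^2 + 66.358*s + 45.552)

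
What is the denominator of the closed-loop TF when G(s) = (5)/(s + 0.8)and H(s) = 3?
Characteristic poly = G_den * H_den + G_num * H_num = (s + 0.8) + (15) = s + 15.8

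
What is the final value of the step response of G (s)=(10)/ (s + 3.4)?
FVT: lim_{t→∞} y(t) = lim_{s→0} s*Y(s) where Y(s) = G(s)/s.
= lim_{s→0} G(s) = G(0) = num(0)/den(0) = 10/3.4 = 2.941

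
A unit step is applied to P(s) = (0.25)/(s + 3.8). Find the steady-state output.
FVT: lim_{t→∞} y(t) = lim_{s→0} s*Y(s) where Y(s) = P(s)/s.
= lim_{s→0} P(s) = P(0) = num(0)/den(0) = 0.25/3.8 = 0.06579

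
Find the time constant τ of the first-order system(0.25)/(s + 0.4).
First-order system: τ = -1/pole. Pole = -0.4. τ = -1/(-0.4) = 2.5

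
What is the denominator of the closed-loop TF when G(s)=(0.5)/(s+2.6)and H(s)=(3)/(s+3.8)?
Characteristic poly = G_den * H_den + G_num * H_num = (s^2 + 6.4*s + 9.88) + (1.5) = s^2 + 6.4*s + 11.38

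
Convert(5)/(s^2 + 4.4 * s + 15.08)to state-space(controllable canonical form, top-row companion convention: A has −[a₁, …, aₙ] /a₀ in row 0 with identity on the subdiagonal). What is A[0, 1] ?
Reachable canonical form for den = s^2 + 4.4*s + 15.08: top row of A = -[a₁,a₂,...,aₙ]/a₀, ones on the subdiagonal, zeros elsewhere.
A = [[-4.4, -15.08], [1, 0]].
A[0,1] = -15.08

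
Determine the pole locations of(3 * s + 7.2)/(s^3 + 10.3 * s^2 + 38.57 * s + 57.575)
Set denominator = 0: s^3 + 10.3*s^2 + 38.57*s + 57.575 = (s + 4.7)(s^2 + 5.6*s + 12.25) = 0 → Poles: -2.8 + 2.1j, -2.8 - 2.1j, -4.7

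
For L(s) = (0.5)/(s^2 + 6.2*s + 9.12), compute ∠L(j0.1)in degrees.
Substitute s = j*0.1: L(j0.1) = 0.0546317 - 0.00371807j.
∠L(j0.1) = atan2(Im, Re) = atan2(-0.00371807, 0.0546317) = -3.89°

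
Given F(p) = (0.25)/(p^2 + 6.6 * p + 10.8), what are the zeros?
Numerator is a nonzero constant (0.25) → Zeros: none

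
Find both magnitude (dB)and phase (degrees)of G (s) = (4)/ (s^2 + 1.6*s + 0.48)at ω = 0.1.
Substitute s = j*0.1: G(j0.1) = 7.62677 - 2.59635j.
|G| = 20*log₁₀(sqrt(Re²+Im²)) = 18.12 dB.
∠G = atan2(Im, Re) = -18.80°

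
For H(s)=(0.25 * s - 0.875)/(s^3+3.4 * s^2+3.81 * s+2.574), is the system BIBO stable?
Denominator: s^3 + 3.4*s^2 + 3.81*s + 2.574 = (s + 2.2)(s^2 + 1.2*s + 1.17). Poles: -0.6 + 0.9j, -0.6 - 0.9j, -2.2. All Re(p)<0: Yes (stable)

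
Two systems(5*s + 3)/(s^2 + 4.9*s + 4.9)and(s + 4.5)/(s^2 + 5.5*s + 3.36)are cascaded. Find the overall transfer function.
Series: H = H₁ · H₂ = (n₁·n₂)/(d₁·d₂).
Num: n₁·n₂ = 5*s^2 + 25.5*s + 13.5. Den: d₁·d₂ = s^4 + 10.4*s^3 + 35.21*s^2 + 43.414*s + 16.464.
H(s) = (5*s^2 + 25.5*s + 13.5)/(s^4 + 10.4*s^3 + 35.21*s^2 + 43.414*s + 16.464)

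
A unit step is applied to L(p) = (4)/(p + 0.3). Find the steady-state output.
FVT: lim_{t→∞} y(t) = lim_{p→0} p*Y(p) where Y(p) = L(p)/p.
= lim_{p→0} L(p) = L(0) = num(0)/den(0) = 4/0.3 = 13.33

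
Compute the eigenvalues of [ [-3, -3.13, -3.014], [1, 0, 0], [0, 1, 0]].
Eigenvalues solve det(λI - A) = 0.
Characteristic polynomial: λ^3 + 3*λ^2 + 3.13*λ + 3.014 = 0.
Factor: (λ + 2.2)(λ^2 + 0.8*λ + 1.37) = 0.
Roots: -0.4 + 1.1j, -0.4 - 1.1j, -2.2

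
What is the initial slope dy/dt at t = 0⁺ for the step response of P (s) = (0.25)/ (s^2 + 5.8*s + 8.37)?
IVT: y'(0⁺) = lim_{s→∞} s²·Y(s) = lim_{s→∞} s·P(s).
deg(num) = 0, deg(den) = 2, relative degree = 2 ≥ 2, so s·P(s) → 0. Initial slope = 0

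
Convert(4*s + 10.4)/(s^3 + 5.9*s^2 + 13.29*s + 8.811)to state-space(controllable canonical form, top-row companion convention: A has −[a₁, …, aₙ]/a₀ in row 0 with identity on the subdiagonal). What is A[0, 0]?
Reachable canonical form for den = s^3 + 5.9*s^2 + 13.29*s + 8.811: top row of A = -[a₁,a₂,...,aₙ]/a₀, ones on the subdiagonal, zeros elsewhere.
A = [[-5.9, -13.29, -8.811], [1, 0, 0], [0, 1, 0]].
A[0,0] = -5.9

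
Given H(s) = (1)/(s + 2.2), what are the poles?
Set denominator = 0: s + 2.2 = 0 → Poles: -2.2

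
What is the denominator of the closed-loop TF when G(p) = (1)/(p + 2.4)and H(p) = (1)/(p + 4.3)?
Characteristic poly = G_den * H_den + G_num * H_num = (p^2 + 6.7*p + 10.32) + (1) = p^2 + 6.7*p + 11.32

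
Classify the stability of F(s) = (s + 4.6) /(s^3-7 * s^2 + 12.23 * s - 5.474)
Denominator: s^3 - 7*s^2 + 12.23*s - 5.474 = (s - 1.7)(s - 0.7)(s - 4.6). Poles: 0.7, 1.7, 4.6. Unstable (3 pole(s) in RHP)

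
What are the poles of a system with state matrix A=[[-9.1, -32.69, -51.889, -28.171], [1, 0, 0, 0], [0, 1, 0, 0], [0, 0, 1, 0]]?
Eigenvalues solve det(λI - A) = 0.
Characteristic polynomial: λ^4 + 9.1*λ^3 + 32.69*λ^2 + 51.889*λ + 28.171 = 0.
Factor: (λ + 1.1)(λ + 2.6)(λ^2 + 5.4*λ + 9.85) = 0.
Roots: -1.1, -2.6, -2.7 + 1.6j, -2.7 - 1.6j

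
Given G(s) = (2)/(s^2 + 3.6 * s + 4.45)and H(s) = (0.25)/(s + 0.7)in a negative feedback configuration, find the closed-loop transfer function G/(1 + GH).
Closed-loop T = G/(1+GH).
Numerator: G_num * H_den = 2*s + 1.4.
Denominator: G_den * H_den + G_num * H_num = (s^3 + 4.3*s^2 + 6.97*s + 3.115) + (0.5) = s^3 + 4.3*s^2 + 6.97*s + 3.615.
T(s) = (2*s + 1.4)/(s^3 + 4.3*s^2 + 6.97*s + 3.615)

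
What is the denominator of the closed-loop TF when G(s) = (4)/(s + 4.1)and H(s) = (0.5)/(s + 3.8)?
Characteristic poly = G_den * H_den + G_num * H_num = (s^2 + 7.9*s + 15.58) + (2) = s^2 + 7.9*s + 17.58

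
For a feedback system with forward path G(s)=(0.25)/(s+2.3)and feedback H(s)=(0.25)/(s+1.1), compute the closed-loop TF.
Closed-loop T = G/(1+GH).
Numerator: G_num * H_den = 0.25*s + 0.275.
Denominator: G_den * H_den + G_num * H_num = (s^2 + 3.4*s + 2.53) + (0.0625) = s^2 + 3.4*s + 2.5925.
T(s) = (0.25*s + 0.275)/(s^2 + 3.4*s + 2.5925)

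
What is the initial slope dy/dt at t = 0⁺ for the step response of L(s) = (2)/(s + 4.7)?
IVT: y'(0⁺) = lim_{s→∞} s²·Y(s) = lim_{s→∞} s·L(s).
deg(num) = 0, deg(den) = 1, relative degree = 1, so s·L(s) → (leading num)/(leading den) = 2/1 = 2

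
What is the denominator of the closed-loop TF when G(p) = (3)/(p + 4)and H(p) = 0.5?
Characteristic poly = G_den * H_den + G_num * H_num = (p + 4) + (1.5) = p + 5.5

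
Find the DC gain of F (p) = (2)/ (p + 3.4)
DC gain = F(0) = num(0)/den(0) = 2/3.4 = 0.5882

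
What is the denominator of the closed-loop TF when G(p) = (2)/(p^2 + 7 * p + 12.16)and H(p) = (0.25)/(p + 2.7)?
Characteristic poly = G_den * H_den + G_num * H_num = (p^3 + 9.7*p^2 + 31.06*p + 32.832) + (0.5) = p^3 + 9.7*p^2 + 31.06*p + 33.332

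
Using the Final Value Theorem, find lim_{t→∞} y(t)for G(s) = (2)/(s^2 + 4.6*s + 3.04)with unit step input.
FVT: lim_{t→∞} y(t) = lim_{s→0} s*Y(s) where Y(s) = G(s)/s.
= lim_{s→0} G(s) = G(0) = num(0)/den(0) = 2/3.04 = 0.6579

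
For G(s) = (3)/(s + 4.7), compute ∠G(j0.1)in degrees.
Substitute s = j*0.1: G(j0.1) = 0.638009 - 0.0135747j.
∠G(j0.1) = atan2(Im, Re) = atan2(-0.0135747, 0.638009) = -1.22°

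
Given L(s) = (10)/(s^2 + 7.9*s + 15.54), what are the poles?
Set denominator = 0: s^2 + 7.9*s + 15.54 = (s + 4.2)(s + 3.7) = 0 → Poles: -3.7, -4.2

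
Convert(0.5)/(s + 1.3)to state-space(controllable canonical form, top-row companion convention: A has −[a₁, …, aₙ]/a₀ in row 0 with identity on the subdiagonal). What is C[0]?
Reachable canonical form: C = numerator coefficients (right-aligned, zero-padded to length n).
num = 0.5, C = [[0.5]].
C[0] = 0.5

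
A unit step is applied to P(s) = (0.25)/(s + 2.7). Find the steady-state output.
FVT: lim_{t→∞} y(t) = lim_{s→0} s*Y(s) where Y(s) = P(s)/s.
= lim_{s→0} P(s) = P(0) = num(0)/den(0) = 0.25/2.7 = 0.09259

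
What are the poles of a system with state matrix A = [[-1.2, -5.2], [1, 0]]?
Eigenvalues solve det(λI - A) = 0.
Characteristic polynomial: λ^2 + 1.2*λ + 5.2 = 0.
Roots: -0.6 + 2.2j, -0.6 - 2.2j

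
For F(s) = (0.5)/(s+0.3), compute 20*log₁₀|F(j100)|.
Substitute s = j*100: F(j100) = 1.49999e-05 - 0.00499996j.
|F(j100)| = sqrt(Re² + Im²) = 0.005.
20*log₁₀(0.005) = -46.02 dB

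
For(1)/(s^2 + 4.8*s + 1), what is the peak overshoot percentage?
Standard form: ωn²/(s²+2ζωn·s+ωn²) → ωn = 1, ζ = 2.4.
ζ ≥ 1, so the response is non-oscillatory: peak overshoot = 0%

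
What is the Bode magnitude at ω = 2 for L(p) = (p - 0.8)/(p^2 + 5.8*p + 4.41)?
Substitute p = j*2: L(j2) = 0.169764 + 0.0749658j.
|L(j2)| = sqrt(Re² + Im²) = 0.1856.
20*log₁₀(0.1856) = -14.63 dB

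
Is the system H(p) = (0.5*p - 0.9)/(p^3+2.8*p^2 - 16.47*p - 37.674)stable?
Denominator: p^3 + 2.8*p^2 - 16.47*p - 37.674 = (p - 3.9)(p + 2.1)(p + 4.6). Poles: -2.1, -4.6, 3.9. All Re(p)<0: No (unstable)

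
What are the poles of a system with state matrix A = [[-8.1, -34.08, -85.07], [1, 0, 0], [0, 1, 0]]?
Eigenvalues solve det(λI - A) = 0.
Characteristic polynomial: λ^3 + 8.1*λ^2 + 34.08*λ + 85.07 = 0.
Factor: (λ + 4.7)(λ^2 + 3.4*λ + 18.1) = 0.
Roots: -1.7 + 3.9j, -1.7 - 3.9j, -4.7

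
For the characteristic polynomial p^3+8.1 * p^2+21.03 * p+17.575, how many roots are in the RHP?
p^3 + 8.1*p^2 + 21.03*p + 17.575 = (p + 1.9)(p + 3.7)(p + 2.5). Poles: -1.9, -2.5, -3.7. RHP poles (Re>0): 0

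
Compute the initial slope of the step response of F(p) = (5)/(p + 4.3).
IVT: y'(0⁺) = lim_{p→∞} p²·Y(p) = lim_{p→∞} p·F(p).
deg(num) = 0, deg(den) = 1, relative degree = 1, so p·F(p) → (leading num)/(leading den) = 5/1 = 5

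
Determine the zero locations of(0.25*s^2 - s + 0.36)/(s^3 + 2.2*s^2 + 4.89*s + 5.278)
Set numerator = 0: 0.25*s^2 - s + 0.36 = 0.25*(s - 3.6)(s - 0.4) = 0 → Zeros: 0.4, 3.6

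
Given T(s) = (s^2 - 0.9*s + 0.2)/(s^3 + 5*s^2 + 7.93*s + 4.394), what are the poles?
Set denominator = 0: s^3 + 5*s^2 + 7.93*s + 4.394 = (s + 2.6)(s^2 + 2.4*s + 1.69) = 0 → Poles: -1.2 + 0.5j, -1.2 - 0.5j, -2.6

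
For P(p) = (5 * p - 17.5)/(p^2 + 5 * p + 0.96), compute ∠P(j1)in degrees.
Substitute p = j*1: P(j1) = 1.02793 + 3.49178j.
∠P(j1) = atan2(Im, Re) = atan2(3.49178, 1.02793) = 73.60°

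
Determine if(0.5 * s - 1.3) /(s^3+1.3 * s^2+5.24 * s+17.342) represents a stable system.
Denominator: s^3 + 1.3*s^2 + 5.24*s + 17.342 = (s + 2.3)(s^2 - s + 7.54). Poles: -2.3, 0.5 + 2.7j, 0.5 - 2.7j. All Re(p)<0: No (unstable)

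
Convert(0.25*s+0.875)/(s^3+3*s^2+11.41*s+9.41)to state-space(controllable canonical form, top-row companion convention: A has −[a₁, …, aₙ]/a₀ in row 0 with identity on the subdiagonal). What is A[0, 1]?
Reachable canonical form for den = s^3 + 3*s^2 + 11.41*s + 9.41: top row of A = -[a₁,a₂,...,aₙ]/a₀, ones on the subdiagonal, zeros elsewhere.
A = [[-3, -11.41, -9.41], [1, 0, 0], [0, 1, 0]].
A[0,1] = -11.41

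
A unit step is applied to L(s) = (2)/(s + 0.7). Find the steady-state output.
FVT: lim_{t→∞} y(t) = lim_{s→0} s*Y(s) where Y(s) = L(s)/s.
= lim_{s→0} L(s) = L(0) = num(0)/den(0) = 2/0.7 = 2.857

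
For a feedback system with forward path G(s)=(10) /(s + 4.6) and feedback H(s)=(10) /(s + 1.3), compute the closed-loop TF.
Closed-loop T = G/(1+GH).
Numerator: G_num * H_den = 10*s + 13.
Denominator: G_den * H_den + G_num * H_num = (s^2 + 5.9*s + 5.98) + (100) = s^2 + 5.9*s + 105.98.
T(s) = (10*s + 13)/(s^2 + 5.9*s + 105.98)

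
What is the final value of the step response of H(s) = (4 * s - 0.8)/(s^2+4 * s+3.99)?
FVT: lim_{t→∞} y(t) = lim_{s→0} s*Y(s) where Y(s) = H(s)/s.
= lim_{s→0} H(s) = H(0) = num(0)/den(0) = -0.8/3.99 = -0.2005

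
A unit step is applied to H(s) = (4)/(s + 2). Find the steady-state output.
FVT: lim_{t→∞} y(t) = lim_{s→0} s*Y(s) where Y(s) = H(s)/s.
= lim_{s→0} H(s) = H(0) = num(0)/den(0) = 4/2 = 2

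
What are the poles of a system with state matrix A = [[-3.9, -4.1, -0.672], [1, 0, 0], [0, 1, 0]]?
Eigenvalues solve det(λI - A) = 0.
Characteristic polynomial: λ^3 + 3.9*λ^2 + 4.1*λ + 0.672 = 0.
Factor: (λ + 2.1)(λ + 0.2)(λ + 1.6) = 0.
Roots: -0.2, -1.6, -2.1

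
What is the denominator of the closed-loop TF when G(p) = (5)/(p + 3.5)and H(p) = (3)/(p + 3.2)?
Characteristic poly = G_den * H_den + G_num * H_num = (p^2 + 6.7*p + 11.2) + (15) = p^2 + 6.7*p + 26.2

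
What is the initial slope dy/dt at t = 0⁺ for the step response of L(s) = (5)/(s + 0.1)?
IVT: y'(0⁺) = lim_{s→∞} s²·Y(s) = lim_{s→∞} s·L(s).
deg(num) = 0, deg(den) = 1, relative degree = 1, so s·L(s) → (leading num)/(leading den) = 5/1 = 5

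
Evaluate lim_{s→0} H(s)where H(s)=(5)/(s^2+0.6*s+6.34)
DC gain = H(0) = num(0)/den(0) = 5/6.34 = 0.7886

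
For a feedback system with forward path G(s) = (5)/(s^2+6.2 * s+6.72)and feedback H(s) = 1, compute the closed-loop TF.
Closed-loop T = G/(1+GH).
Numerator: G_num * H_den = 5.
Denominator: G_den * H_den + G_num * H_num = (s^2 + 6.2*s + 6.72) + (5) = s^2 + 6.2*s + 11.72.
T(s) = (5)/(s^2 + 6.2*s + 11.72)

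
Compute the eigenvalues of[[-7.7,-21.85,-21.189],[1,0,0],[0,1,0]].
Eigenvalues solve det(λI - A) = 0.
Characteristic polynomial: λ^3 + 7.7*λ^2 + 21.85*λ + 21.189 = 0.
Factor: (λ + 2.1)(λ^2 + 5.6*λ + 10.09) = 0.
Roots: -2.1, -2.8 + 1.5j, -2.8 - 1.5j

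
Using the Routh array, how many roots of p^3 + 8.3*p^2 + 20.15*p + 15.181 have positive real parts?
Routh array:
p^3: [1, 20.15]; p^2: [8.3, 15.181]; p^1: [18.321]; p^0: [15.181]
First column: [1, 8.3, 18.321, 15.181]. Sign changes = RHP roots = 0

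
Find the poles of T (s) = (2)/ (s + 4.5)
Set denominator = 0: s + 4.5 = 0 → Poles: -4.5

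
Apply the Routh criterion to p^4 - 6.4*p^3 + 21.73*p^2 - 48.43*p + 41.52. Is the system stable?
Routh array:
p^4: [1, 21.73, 41.52]; p^3: [-6.4, -48.43]; p^2: [14.1628, 41.52]; p^1: [-29.6676]; p^0: [41.52]
First column: [1, -6.4, 14.1628, -29.6676, 41.52]. Sign changes = 4.
No, unstable (4 RHP root(s))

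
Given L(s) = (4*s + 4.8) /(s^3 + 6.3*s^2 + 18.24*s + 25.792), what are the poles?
Set denominator = 0: s^3 + 6.3*s^2 + 18.24*s + 25.792 = (s + 3.1)(s^2 + 3.2*s + 8.32) = 0 → Poles: -1.6 + 2.4j, -1.6 - 2.4j, -3.1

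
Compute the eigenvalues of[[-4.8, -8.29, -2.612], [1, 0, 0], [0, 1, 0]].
Eigenvalues solve det(λI - A) = 0.
Characteristic polynomial: λ^3 + 4.8*λ^2 + 8.29*λ + 2.612 = 0.
Factor: (λ + 0.4)(λ^2 + 4.4*λ + 6.53) = 0.
Roots: -0.4, -2.2 + 1.3j, -2.2 - 1.3j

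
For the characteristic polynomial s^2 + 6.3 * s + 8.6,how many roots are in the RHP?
s^2 + 6.3*s + 8.6 = (s + 2)(s + 4.3). Poles: -2, -4.3. RHP poles (Re>0): 0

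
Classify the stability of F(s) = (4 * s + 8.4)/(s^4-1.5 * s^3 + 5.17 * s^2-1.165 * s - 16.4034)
Denominator: s^4 - 1.5*s^3 + 5.17*s^2 - 1.165*s - 16.4034 = (s + 1.3)(s - 1.8)(s^2 - s + 7.01). Poles: -1.3, 0.5 + 2.6j, 0.5 - 2.6j, 1.8. Unstable (3 pole(s) in RHP)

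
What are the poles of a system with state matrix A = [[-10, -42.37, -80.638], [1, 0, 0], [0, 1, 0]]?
Eigenvalues solve det(λI - A) = 0.
Characteristic polynomial: λ^3 + 10*λ^2 + 42.37*λ + 80.638 = 0.
Factor: (λ + 4.6)(λ^2 + 5.4*λ + 17.53) = 0.
Roots: -2.7 + 3.2j, -2.7 - 3.2j, -4.6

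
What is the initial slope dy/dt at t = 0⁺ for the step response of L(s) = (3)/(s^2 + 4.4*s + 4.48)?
IVT: y'(0⁺) = lim_{s→∞} s²·Y(s) = lim_{s→∞} s·L(s).
deg(num) = 0, deg(den) = 2, relative degree = 2 ≥ 2, so s·L(s) → 0. Initial slope = 0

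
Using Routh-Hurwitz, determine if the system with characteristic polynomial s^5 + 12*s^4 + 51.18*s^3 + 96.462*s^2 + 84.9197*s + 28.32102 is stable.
Routh array:
s^5: [1, 51.18, 84.9197]; s^4: [12, 96.462, 28.32102]; s^3: [43.1415, 82.5596]; s^2: [73.4977, 28.32102]; s^1: [65.9358]; s^0: [28.32102]
First column: [1, 12, 43.1415, 73.4977, 65.9358, 28.32102]. Sign changes = 0.
Yes, stable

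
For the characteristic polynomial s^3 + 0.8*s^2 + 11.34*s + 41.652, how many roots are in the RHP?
s^3 + 0.8*s^2 + 11.34*s + 41.652 = (s + 2.6)(s^2 - 1.8*s + 16.02). Poles: -2.6, 0.9 + 3.9j, 0.9 - 3.9j. RHP poles (Re>0): 2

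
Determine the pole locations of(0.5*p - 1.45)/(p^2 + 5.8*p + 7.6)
Set denominator = 0: p^2 + 5.8*p + 7.6 = (p + 3.8)(p + 2) = 0 → Poles: -2, -3.8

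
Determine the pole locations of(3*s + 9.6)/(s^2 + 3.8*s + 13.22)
Set denominator = 0: s^2 + 3.8*s + 13.22 = 0 → Poles: -1.9 + 3.1j, -1.9 - 3.1j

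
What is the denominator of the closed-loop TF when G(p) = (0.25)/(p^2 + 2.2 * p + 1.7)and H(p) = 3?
Characteristic poly = G_den * H_den + G_num * H_num = (p^2 + 2.2*p + 1.7) + (0.75) = p^2 + 2.2*p + 2.45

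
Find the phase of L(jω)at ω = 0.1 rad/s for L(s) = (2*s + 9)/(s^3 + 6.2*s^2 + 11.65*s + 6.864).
Substitute s = j*0.1: L(j0.1) = 1.29038 - 0.191415j.
∠L(j0.1) = atan2(Im, Re) = atan2(-0.191415, 1.29038) = -8.44°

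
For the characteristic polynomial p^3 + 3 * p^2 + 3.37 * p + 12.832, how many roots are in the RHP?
p^3 + 3*p^2 + 3.37*p + 12.832 = (p + 3.2)(p^2 - 0.2*p + 4.01). Poles: -3.2, 0.1 + 2j, 0.1 - 2j. RHP poles (Re>0): 2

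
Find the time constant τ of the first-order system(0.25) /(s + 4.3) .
First-order system: τ = -1/pole. Pole = -4.3. τ = -1/(-4.3) = 0.2326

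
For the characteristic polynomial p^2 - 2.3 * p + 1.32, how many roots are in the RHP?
p^2 - 2.3*p + 1.32 = (p - 1.2)(p - 1.1). Poles: 1.1, 1.2. RHP poles (Re>0): 2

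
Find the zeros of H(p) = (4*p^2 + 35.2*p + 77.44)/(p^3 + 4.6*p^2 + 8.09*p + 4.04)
Set numerator = 0: 4*p^2 + 35.2*p + 77.44 = 4*(p + 4.4)(p + 4.4) = 0 → Zeros: -4.4, -4.4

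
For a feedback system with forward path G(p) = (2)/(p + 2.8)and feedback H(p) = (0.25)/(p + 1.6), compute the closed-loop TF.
Closed-loop T = G/(1+GH).
Numerator: G_num * H_den = 2*p + 3.2.
Denominator: G_den * H_den + G_num * H_num = (p^2 + 4.4*p + 4.48) + (0.5) = p^2 + 4.4*p + 4.98.
T(p) = (2*p + 3.2)/(p^2 + 4.4*p + 4.98)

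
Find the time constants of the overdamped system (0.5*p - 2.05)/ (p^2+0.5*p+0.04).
Overdamped: real poles at -0.4, -0.1. τ = -1/pole → τ₁ = 2.5, τ₂ = 10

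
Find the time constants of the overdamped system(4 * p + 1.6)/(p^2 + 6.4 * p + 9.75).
Overdamped: real poles at -2.5, -3.9. τ = -1/pole → τ₁ = 0.4, τ₂ = 0.2564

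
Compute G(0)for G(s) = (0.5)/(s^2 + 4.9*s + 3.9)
DC gain = G(0) = num(0)/den(0) = 0.5/3.9 = 0.1282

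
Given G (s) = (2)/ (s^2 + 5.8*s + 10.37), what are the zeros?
Numerator is a nonzero constant (2) → Zeros: none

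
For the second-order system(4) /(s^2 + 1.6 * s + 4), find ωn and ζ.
Standard form: ωn²/(s²+2ζωn·s+ωn²).
const=4=ωn² → ωn=2, s coeff=1.6=2ζωn → ζ=0.4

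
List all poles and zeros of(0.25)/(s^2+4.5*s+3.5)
Set denominator = 0: s^2 + 4.5*s + 3.5 = (s + 1)(s + 3.5) = 0 → Poles: -1, -3.5
Numerator is a nonzero constant (0.25) → Zeros: none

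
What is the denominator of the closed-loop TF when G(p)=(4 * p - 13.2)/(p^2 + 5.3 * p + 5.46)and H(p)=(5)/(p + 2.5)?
Characteristic poly = G_den * H_den + G_num * H_num = (p^3 + 7.8*p^2 + 18.71*p + 13.65) + (20*p - 66) = p^3 + 7.8*p^2 + 38.71*p - 52.35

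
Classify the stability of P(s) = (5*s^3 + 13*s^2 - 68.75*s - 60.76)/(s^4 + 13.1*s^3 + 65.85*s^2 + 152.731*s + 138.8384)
Denominator: s^4 + 13.1*s^3 + 65.85*s^2 + 152.731*s + 138.8384 = (s + 4.3)(s + 3.2)(s^2 + 5.6*s + 10.09). Poles: -2.8 + 1.5j, -2.8 - 1.5j, -3.2, -4.3. Stable (all poles in LHP)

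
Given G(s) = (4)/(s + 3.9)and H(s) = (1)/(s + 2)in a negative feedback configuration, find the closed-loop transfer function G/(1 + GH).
Closed-loop T = G/(1+GH).
Numerator: G_num * H_den = 4*s + 8.
Denominator: G_den * H_den + G_num * H_num = (s^2 + 5.9*s + 7.8) + (4) = s^2 + 5.9*s + 11.8.
T(s) = (4*s + 8)/(s^2 + 5.9*s + 11.8)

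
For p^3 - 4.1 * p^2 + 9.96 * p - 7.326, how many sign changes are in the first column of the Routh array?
Routh array:
p^3: [1, 9.96]; p^2: [-4.1, -7.326]; p^1: [8.17317]; p^0: [-7.326]
First column: [1, -4.1, 8.17317, -7.326]. Sign changes = 3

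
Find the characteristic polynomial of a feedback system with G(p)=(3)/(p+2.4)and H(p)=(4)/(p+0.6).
Characteristic poly = G_den * H_den + G_num * H_num = (p^2 + 3*p + 1.44) + (12) = p^2 + 3*p + 13.44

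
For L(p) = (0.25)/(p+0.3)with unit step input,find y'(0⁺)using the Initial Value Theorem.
IVT: y'(0⁺) = lim_{p→∞} p²·Y(p) = lim_{p→∞} p·L(p).
deg(num) = 0, deg(den) = 1, relative degree = 1, so p·L(p) → (leading num)/(leading den) = 0.25/1 = 0.25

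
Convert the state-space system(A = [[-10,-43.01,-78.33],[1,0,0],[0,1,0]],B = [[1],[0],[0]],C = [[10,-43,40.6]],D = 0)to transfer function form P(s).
P(s) = C(sI - A)⁻¹B + D.
Characteristic polynomial det(sI - A) = s^3 + 10*s^2 + 43.01*s + 78.33.
Numerator from C·adj(sI-A)·B + D·det(sI-A) = 10*s^2 - 43*s + 40.6.
P(s) = (10*s^2 - 43*s + 40.6)/(s^3 + 10*s^2 + 43.01*s + 78.33)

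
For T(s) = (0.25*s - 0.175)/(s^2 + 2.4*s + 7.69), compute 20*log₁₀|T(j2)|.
Substitute s = j*2: T(j2) = 0.047857 + 0.0732484j.
|T(j2)| = sqrt(Re² + Im²) = 0.0875.
20*log₁₀(0.0875) = -21.16 dB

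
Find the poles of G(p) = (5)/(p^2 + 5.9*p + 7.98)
Set denominator = 0: p^2 + 5.9*p + 7.98 = (p + 3.8)(p + 2.1) = 0 → Poles: -2.1, -3.8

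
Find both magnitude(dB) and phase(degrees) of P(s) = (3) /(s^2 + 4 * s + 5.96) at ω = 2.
Substitute s = j*2: P(j2) = 0.0866725 - 0.353765j.
|P| = 20*log₁₀(sqrt(Re²+Im²)) = -8.77 dB.
∠P = atan2(Im, Re) = -76.23°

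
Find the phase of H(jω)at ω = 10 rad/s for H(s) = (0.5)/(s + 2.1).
Substitute s = j*10: H(j10) = 0.0100565 - 0.0478881j.
∠H(j10) = atan2(Im, Re) = atan2(-0.0478881, 0.0100565) = -78.14°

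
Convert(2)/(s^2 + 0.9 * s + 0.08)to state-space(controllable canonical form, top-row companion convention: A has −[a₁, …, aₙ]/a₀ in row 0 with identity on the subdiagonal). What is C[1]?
Reachable canonical form: C = numerator coefficients (right-aligned, zero-padded to length n).
num = 2, C = [[0, 2]].
C[1] = 2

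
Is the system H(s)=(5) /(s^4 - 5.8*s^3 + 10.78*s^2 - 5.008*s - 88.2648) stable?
Denominator: s^4 - 5.8*s^3 + 10.78*s^2 - 5.008*s - 88.2648 = (s + 1.8)(s - 4.6)(s^2 - 3*s + 10.66). Poles: -1.8, 1.5 + 2.9j, 1.5 - 2.9j, 4.6. All Re(p)<0: No (unstable)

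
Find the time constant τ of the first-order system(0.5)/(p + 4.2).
First-order system: τ = -1/pole. Pole = -4.2. τ = -1/(-4.2) = 0.2381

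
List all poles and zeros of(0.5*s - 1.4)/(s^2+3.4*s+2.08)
Set denominator = 0: s^2 + 3.4*s + 2.08 = (s + 2.6)(s + 0.8) = 0 → Poles: -0.8, -2.6
Set numerator = 0: 0.5*s - 1.4 = 0 → Zeros: 2.8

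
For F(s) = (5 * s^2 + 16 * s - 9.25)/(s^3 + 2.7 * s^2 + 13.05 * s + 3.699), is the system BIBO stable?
Denominator: s^3 + 2.7*s^2 + 13.05*s + 3.699 = (s + 0.3)(s^2 + 2.4*s + 12.33). Poles: -0.3, -1.2 + 3.3j, -1.2 - 3.3j. All Re(p)<0: Yes (stable)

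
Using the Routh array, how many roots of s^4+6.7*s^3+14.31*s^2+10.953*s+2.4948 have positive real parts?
Routh array:
s^4: [1, 14.31, 2.4948]; s^3: [6.7, 10.953]; s^2: [12.6752, 2.4948]; s^1: [9.63427]; s^0: [2.4948]
First column: [1, 6.7, 12.6752, 9.63427, 2.4948]. Sign changes = RHP roots = 0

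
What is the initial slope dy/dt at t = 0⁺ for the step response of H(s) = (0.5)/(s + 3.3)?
IVT: y'(0⁺) = lim_{s→∞} s²·Y(s) = lim_{s→∞} s·H(s).
deg(num) = 0, deg(den) = 1, relative degree = 1, so s·H(s) → (leading num)/(leading den) = 0.5/1 = 0.5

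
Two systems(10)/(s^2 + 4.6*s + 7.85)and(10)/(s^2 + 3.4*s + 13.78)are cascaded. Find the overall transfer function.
Series: H = H₁ · H₂ = (n₁·n₂)/(d₁·d₂).
Num: n₁·n₂ = 100. Den: d₁·d₂ = s^4 + 8*s^3 + 37.27*s^2 + 90.078*s + 108.173.
H(s) = (100)/(s^4 + 8*s^3 + 37.27*s^2 + 90.078*s + 108.173)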